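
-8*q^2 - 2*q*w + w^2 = (-4*q + w)*(2*q + w)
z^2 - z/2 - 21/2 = (z - 7/2)*(z + 3)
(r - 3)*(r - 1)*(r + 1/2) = r^3 - 7*r^2/2 + r + 3/2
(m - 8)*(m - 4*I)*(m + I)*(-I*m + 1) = -I*m^4 - 2*m^3 + 8*I*m^3 + 16*m^2 - 7*I*m^2 + 4*m + 56*I*m - 32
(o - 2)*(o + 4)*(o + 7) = o^3 + 9*o^2 + 6*o - 56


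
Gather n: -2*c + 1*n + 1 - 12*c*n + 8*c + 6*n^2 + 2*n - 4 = 6*c + 6*n^2 + n*(3 - 12*c) - 3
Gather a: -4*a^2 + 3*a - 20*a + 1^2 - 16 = -4*a^2 - 17*a - 15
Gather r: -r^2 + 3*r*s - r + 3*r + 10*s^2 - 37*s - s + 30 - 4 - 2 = -r^2 + r*(3*s + 2) + 10*s^2 - 38*s + 24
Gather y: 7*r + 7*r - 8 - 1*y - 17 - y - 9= 14*r - 2*y - 34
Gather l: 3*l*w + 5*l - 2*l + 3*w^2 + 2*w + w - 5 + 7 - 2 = l*(3*w + 3) + 3*w^2 + 3*w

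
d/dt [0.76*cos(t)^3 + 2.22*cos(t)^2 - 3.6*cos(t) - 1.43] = (-2.28*cos(t)^2 - 4.44*cos(t) + 3.6)*sin(t)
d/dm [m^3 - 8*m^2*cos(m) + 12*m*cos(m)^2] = 8*m^2*sin(m) + 3*m^2 - 12*m*sin(2*m) - 16*m*cos(m) + 12*cos(m)^2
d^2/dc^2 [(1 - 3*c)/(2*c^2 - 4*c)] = (c*(c - 2)*(9*c - 7) + (4 - 12*c)*(c - 1)^2)/(c^3*(c - 2)^3)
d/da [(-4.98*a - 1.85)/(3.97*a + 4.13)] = (-52.494913*a - 54.610577)/(3.97*a + 4.13)^3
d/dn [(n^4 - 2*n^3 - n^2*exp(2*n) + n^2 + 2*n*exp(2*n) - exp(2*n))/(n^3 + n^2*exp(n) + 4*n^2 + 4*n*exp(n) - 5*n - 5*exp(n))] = (-n^2*exp(n) + n^2 - 4*n*exp(n) + 10*n - exp(n) - 5)/(n^2 + 10*n + 25)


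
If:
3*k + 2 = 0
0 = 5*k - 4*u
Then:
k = -2/3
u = -5/6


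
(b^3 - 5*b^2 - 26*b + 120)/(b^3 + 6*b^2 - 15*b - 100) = (b - 6)/(b + 5)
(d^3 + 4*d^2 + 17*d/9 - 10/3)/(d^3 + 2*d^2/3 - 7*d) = (9*d^2 + 9*d - 10)/(3*d*(3*d - 7))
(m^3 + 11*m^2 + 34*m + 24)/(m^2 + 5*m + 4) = m + 6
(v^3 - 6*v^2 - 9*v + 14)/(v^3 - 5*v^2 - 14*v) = (v - 1)/v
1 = 1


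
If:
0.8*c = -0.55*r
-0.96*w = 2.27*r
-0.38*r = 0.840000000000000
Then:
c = 1.52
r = -2.21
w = 5.23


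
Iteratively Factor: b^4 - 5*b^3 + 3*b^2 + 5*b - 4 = (b - 4)*(b^3 - b^2 - b + 1) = (b - 4)*(b - 1)*(b^2 - 1) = (b - 4)*(b - 1)^2*(b + 1)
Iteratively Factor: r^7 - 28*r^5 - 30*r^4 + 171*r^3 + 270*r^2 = (r + 2)*(r^6 - 2*r^5 - 24*r^4 + 18*r^3 + 135*r^2) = (r - 5)*(r + 2)*(r^5 + 3*r^4 - 9*r^3 - 27*r^2) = r*(r - 5)*(r + 2)*(r^4 + 3*r^3 - 9*r^2 - 27*r) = r*(r - 5)*(r + 2)*(r + 3)*(r^3 - 9*r) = r^2*(r - 5)*(r + 2)*(r + 3)*(r^2 - 9) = r^2*(r - 5)*(r - 3)*(r + 2)*(r + 3)*(r + 3)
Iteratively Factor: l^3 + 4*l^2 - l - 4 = (l - 1)*(l^2 + 5*l + 4) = (l - 1)*(l + 1)*(l + 4)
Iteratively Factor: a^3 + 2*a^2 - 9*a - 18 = (a - 3)*(a^2 + 5*a + 6) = (a - 3)*(a + 3)*(a + 2)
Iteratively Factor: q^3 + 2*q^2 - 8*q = (q)*(q^2 + 2*q - 8) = q*(q + 4)*(q - 2)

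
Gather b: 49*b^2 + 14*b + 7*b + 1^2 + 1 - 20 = 49*b^2 + 21*b - 18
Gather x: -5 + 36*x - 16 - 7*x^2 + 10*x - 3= -7*x^2 + 46*x - 24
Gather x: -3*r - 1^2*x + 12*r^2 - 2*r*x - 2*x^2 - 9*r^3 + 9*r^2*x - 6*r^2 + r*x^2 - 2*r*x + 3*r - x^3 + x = -9*r^3 + 6*r^2 - x^3 + x^2*(r - 2) + x*(9*r^2 - 4*r)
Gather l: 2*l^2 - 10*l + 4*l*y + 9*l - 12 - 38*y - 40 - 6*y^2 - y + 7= 2*l^2 + l*(4*y - 1) - 6*y^2 - 39*y - 45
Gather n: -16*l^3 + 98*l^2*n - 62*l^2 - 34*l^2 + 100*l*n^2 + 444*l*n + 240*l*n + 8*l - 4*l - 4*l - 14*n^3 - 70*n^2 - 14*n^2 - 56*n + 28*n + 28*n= -16*l^3 - 96*l^2 - 14*n^3 + n^2*(100*l - 84) + n*(98*l^2 + 684*l)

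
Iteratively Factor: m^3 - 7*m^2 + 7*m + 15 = (m - 3)*(m^2 - 4*m - 5) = (m - 3)*(m + 1)*(m - 5)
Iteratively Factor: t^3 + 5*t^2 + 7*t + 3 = (t + 1)*(t^2 + 4*t + 3) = (t + 1)*(t + 3)*(t + 1)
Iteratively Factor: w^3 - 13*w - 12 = (w + 3)*(w^2 - 3*w - 4) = (w - 4)*(w + 3)*(w + 1)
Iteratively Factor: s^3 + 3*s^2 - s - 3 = (s - 1)*(s^2 + 4*s + 3) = (s - 1)*(s + 3)*(s + 1)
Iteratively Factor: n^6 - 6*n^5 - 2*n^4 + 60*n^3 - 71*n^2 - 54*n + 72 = (n - 3)*(n^5 - 3*n^4 - 11*n^3 + 27*n^2 + 10*n - 24) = (n - 3)*(n - 1)*(n^4 - 2*n^3 - 13*n^2 + 14*n + 24) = (n - 3)*(n - 1)*(n + 1)*(n^3 - 3*n^2 - 10*n + 24) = (n - 4)*(n - 3)*(n - 1)*(n + 1)*(n^2 + n - 6) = (n - 4)*(n - 3)*(n - 2)*(n - 1)*(n + 1)*(n + 3)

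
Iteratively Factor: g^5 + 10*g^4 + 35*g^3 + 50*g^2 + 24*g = (g + 1)*(g^4 + 9*g^3 + 26*g^2 + 24*g) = (g + 1)*(g + 3)*(g^3 + 6*g^2 + 8*g) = g*(g + 1)*(g + 3)*(g^2 + 6*g + 8) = g*(g + 1)*(g + 3)*(g + 4)*(g + 2)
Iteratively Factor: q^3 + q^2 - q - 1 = (q + 1)*(q^2 - 1) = (q - 1)*(q + 1)*(q + 1)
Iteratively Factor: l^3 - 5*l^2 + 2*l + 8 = (l + 1)*(l^2 - 6*l + 8) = (l - 4)*(l + 1)*(l - 2)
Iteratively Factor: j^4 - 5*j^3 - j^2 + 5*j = (j)*(j^3 - 5*j^2 - j + 5) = j*(j - 5)*(j^2 - 1) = j*(j - 5)*(j - 1)*(j + 1)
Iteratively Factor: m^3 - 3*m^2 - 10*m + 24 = (m - 4)*(m^2 + m - 6) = (m - 4)*(m + 3)*(m - 2)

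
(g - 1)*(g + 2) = g^2 + g - 2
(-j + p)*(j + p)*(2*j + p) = -2*j^3 - j^2*p + 2*j*p^2 + p^3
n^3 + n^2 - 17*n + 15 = (n - 3)*(n - 1)*(n + 5)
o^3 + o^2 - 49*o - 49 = (o - 7)*(o + 1)*(o + 7)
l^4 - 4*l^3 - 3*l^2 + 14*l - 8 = (l - 4)*(l - 1)^2*(l + 2)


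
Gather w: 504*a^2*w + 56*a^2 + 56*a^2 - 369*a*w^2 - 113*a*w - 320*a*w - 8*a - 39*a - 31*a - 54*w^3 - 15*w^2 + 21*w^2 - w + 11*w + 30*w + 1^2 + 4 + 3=112*a^2 - 78*a - 54*w^3 + w^2*(6 - 369*a) + w*(504*a^2 - 433*a + 40) + 8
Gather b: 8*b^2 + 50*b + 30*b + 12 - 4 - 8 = 8*b^2 + 80*b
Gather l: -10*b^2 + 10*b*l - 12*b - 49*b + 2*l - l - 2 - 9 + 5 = -10*b^2 - 61*b + l*(10*b + 1) - 6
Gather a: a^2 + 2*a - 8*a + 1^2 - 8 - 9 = a^2 - 6*a - 16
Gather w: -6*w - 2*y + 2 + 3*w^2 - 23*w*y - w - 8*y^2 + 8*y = 3*w^2 + w*(-23*y - 7) - 8*y^2 + 6*y + 2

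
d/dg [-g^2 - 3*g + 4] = -2*g - 3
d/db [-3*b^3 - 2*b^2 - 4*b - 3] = -9*b^2 - 4*b - 4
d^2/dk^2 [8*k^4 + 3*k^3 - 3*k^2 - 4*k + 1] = 96*k^2 + 18*k - 6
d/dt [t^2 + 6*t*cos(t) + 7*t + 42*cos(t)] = -6*t*sin(t) + 2*t - 42*sin(t) + 6*cos(t) + 7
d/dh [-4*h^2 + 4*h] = 4 - 8*h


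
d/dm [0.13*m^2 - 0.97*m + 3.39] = 0.26*m - 0.97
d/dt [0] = 0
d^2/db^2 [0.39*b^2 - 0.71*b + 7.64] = 0.780000000000000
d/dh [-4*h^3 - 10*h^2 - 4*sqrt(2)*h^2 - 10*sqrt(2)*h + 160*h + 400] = -12*h^2 - 20*h - 8*sqrt(2)*h - 10*sqrt(2) + 160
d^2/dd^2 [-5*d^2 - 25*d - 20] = -10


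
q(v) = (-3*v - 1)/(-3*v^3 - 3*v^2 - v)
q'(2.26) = -0.12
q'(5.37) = -0.01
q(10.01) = 0.01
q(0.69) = 0.99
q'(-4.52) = 0.03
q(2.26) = 0.15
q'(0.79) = -1.51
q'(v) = (-3*v - 1)*(9*v^2 + 6*v + 1)/(-3*v^3 - 3*v^2 - v)^2 - 3/(-3*v^3 - 3*v^2 - v) = (-18*v^3 - 18*v^2 - 6*v - 1)/(v^2*(9*v^4 + 18*v^3 + 15*v^2 + 6*v + 1))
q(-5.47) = 0.04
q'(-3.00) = 0.10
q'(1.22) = -0.55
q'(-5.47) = 0.01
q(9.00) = 0.01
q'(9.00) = 0.00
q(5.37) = 0.03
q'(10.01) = -0.00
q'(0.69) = -2.04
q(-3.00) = 0.14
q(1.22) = 0.42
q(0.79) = 0.81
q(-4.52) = 0.06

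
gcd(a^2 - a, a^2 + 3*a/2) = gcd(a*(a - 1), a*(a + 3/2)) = a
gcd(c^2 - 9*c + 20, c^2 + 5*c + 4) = 1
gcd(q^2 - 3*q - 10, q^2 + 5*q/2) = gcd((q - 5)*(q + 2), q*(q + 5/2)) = 1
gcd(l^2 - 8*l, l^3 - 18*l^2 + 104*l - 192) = l - 8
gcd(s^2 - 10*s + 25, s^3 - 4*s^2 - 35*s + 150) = s^2 - 10*s + 25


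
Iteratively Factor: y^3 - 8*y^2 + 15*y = (y - 3)*(y^2 - 5*y) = y*(y - 3)*(y - 5)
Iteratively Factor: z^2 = (z)*(z)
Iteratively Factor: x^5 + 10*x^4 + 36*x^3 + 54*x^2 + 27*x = (x)*(x^4 + 10*x^3 + 36*x^2 + 54*x + 27) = x*(x + 3)*(x^3 + 7*x^2 + 15*x + 9) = x*(x + 1)*(x + 3)*(x^2 + 6*x + 9) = x*(x + 1)*(x + 3)^2*(x + 3)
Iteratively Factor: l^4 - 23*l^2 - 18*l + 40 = (l + 2)*(l^3 - 2*l^2 - 19*l + 20) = (l - 5)*(l + 2)*(l^2 + 3*l - 4) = (l - 5)*(l + 2)*(l + 4)*(l - 1)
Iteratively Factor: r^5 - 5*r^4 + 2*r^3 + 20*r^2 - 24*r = (r - 3)*(r^4 - 2*r^3 - 4*r^2 + 8*r) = (r - 3)*(r + 2)*(r^3 - 4*r^2 + 4*r) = (r - 3)*(r - 2)*(r + 2)*(r^2 - 2*r) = r*(r - 3)*(r - 2)*(r + 2)*(r - 2)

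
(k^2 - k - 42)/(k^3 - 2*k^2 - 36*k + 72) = (k - 7)/(k^2 - 8*k + 12)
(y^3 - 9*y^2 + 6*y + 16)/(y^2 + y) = y - 10 + 16/y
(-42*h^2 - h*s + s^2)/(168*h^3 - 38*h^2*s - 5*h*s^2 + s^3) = 1/(-4*h + s)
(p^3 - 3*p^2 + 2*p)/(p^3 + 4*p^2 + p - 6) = p*(p - 2)/(p^2 + 5*p + 6)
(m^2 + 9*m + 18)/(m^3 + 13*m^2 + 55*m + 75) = (m + 6)/(m^2 + 10*m + 25)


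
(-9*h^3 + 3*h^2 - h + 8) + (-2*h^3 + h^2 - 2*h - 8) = -11*h^3 + 4*h^2 - 3*h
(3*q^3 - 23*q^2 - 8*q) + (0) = 3*q^3 - 23*q^2 - 8*q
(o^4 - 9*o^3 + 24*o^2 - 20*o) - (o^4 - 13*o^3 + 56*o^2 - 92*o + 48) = 4*o^3 - 32*o^2 + 72*o - 48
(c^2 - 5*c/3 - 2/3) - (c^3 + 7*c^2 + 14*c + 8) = -c^3 - 6*c^2 - 47*c/3 - 26/3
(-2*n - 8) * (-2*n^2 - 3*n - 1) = 4*n^3 + 22*n^2 + 26*n + 8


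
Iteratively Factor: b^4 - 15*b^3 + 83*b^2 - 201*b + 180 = (b - 5)*(b^3 - 10*b^2 + 33*b - 36) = (b - 5)*(b - 3)*(b^2 - 7*b + 12) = (b - 5)*(b - 4)*(b - 3)*(b - 3)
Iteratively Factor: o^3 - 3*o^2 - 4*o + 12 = (o + 2)*(o^2 - 5*o + 6) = (o - 3)*(o + 2)*(o - 2)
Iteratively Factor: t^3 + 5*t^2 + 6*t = (t + 2)*(t^2 + 3*t) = (t + 2)*(t + 3)*(t)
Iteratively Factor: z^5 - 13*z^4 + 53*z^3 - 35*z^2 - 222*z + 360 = (z - 4)*(z^4 - 9*z^3 + 17*z^2 + 33*z - 90) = (z - 5)*(z - 4)*(z^3 - 4*z^2 - 3*z + 18) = (z - 5)*(z - 4)*(z - 3)*(z^2 - z - 6) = (z - 5)*(z - 4)*(z - 3)^2*(z + 2)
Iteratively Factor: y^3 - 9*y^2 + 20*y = (y)*(y^2 - 9*y + 20) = y*(y - 5)*(y - 4)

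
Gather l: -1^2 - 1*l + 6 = 5 - l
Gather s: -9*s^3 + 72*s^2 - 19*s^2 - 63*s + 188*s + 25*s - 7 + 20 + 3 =-9*s^3 + 53*s^2 + 150*s + 16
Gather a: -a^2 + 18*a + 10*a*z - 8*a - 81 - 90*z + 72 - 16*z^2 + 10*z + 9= -a^2 + a*(10*z + 10) - 16*z^2 - 80*z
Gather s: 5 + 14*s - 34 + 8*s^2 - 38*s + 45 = 8*s^2 - 24*s + 16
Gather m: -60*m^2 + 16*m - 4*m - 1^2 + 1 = -60*m^2 + 12*m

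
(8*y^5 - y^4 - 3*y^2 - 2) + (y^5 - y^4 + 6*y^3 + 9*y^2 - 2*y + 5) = 9*y^5 - 2*y^4 + 6*y^3 + 6*y^2 - 2*y + 3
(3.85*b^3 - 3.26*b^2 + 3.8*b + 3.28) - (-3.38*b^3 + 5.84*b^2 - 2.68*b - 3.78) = 7.23*b^3 - 9.1*b^2 + 6.48*b + 7.06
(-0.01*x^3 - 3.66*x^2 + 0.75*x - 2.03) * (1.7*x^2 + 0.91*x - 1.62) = -0.017*x^5 - 6.2311*x^4 - 2.0394*x^3 + 3.1607*x^2 - 3.0623*x + 3.2886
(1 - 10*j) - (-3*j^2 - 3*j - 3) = 3*j^2 - 7*j + 4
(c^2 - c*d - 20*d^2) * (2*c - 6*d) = 2*c^3 - 8*c^2*d - 34*c*d^2 + 120*d^3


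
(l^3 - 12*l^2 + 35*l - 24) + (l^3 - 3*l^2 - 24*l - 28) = 2*l^3 - 15*l^2 + 11*l - 52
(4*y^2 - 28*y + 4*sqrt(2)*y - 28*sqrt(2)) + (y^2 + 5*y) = 5*y^2 - 23*y + 4*sqrt(2)*y - 28*sqrt(2)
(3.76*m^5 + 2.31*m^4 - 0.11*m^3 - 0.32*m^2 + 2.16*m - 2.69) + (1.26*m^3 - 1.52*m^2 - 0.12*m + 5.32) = 3.76*m^5 + 2.31*m^4 + 1.15*m^3 - 1.84*m^2 + 2.04*m + 2.63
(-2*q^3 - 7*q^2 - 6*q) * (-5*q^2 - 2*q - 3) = 10*q^5 + 39*q^4 + 50*q^3 + 33*q^2 + 18*q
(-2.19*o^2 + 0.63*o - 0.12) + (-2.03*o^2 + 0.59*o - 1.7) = -4.22*o^2 + 1.22*o - 1.82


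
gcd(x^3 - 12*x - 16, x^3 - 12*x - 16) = x^3 - 12*x - 16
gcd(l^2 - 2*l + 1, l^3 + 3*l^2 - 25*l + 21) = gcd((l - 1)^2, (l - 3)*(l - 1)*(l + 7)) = l - 1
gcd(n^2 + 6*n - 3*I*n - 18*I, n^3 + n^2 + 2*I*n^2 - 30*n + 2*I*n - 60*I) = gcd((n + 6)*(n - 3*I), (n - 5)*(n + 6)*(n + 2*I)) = n + 6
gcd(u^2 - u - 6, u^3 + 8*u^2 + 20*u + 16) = u + 2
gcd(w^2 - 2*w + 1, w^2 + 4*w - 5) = w - 1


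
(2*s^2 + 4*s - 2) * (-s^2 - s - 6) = -2*s^4 - 6*s^3 - 14*s^2 - 22*s + 12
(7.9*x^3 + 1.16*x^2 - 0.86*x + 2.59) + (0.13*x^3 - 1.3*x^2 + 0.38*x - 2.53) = 8.03*x^3 - 0.14*x^2 - 0.48*x + 0.0600000000000001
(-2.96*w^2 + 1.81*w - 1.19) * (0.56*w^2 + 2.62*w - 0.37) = -1.6576*w^4 - 6.7416*w^3 + 5.171*w^2 - 3.7875*w + 0.4403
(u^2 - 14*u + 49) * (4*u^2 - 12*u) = 4*u^4 - 68*u^3 + 364*u^2 - 588*u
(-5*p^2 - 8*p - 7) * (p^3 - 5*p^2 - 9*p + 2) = -5*p^5 + 17*p^4 + 78*p^3 + 97*p^2 + 47*p - 14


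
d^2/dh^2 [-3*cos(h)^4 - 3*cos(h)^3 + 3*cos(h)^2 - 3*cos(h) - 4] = 48*sin(h)^4 - 48*sin(h)^2 + 21*cos(h)/4 + 27*cos(3*h)/4 + 6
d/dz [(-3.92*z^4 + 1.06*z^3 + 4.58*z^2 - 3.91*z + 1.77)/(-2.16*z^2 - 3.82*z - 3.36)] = (16.9344*z^5 + 42.6336*z^4 + 44.5864*z^3 - 36.626*z^2 - 23.1312*z + 19.899)/(4.6656*z^4 + 16.5024*z^3 + 29.1076*z^2 + 25.6704*z + 11.2896)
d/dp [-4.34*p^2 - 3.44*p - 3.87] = -8.68*p - 3.44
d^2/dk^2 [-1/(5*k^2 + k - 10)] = 2*(25*k^2 + 5*k - (10*k + 1)^2 - 50)/(5*k^2 + k - 10)^3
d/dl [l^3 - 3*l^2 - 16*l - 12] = 3*l^2 - 6*l - 16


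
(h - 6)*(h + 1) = h^2 - 5*h - 6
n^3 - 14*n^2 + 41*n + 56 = (n - 8)*(n - 7)*(n + 1)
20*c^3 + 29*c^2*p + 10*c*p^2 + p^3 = (c + p)*(4*c + p)*(5*c + p)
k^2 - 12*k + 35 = (k - 7)*(k - 5)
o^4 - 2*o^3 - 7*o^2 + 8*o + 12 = (o - 3)*(o - 2)*(o + 1)*(o + 2)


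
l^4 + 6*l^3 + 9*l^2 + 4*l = l*(l + 1)^2*(l + 4)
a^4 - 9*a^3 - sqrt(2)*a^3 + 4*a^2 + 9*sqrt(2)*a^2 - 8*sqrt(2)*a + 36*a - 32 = (a - 8)*(a - 1)*(a - 2*sqrt(2))*(a + sqrt(2))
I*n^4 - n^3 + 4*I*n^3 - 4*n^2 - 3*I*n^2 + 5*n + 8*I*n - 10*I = (n + 5)*(n - I)*(n + 2*I)*(I*n - I)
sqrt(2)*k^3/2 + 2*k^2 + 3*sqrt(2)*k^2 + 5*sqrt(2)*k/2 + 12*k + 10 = (k + 5)*(k + 2*sqrt(2))*(sqrt(2)*k/2 + sqrt(2)/2)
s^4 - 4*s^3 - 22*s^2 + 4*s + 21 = (s - 7)*(s - 1)*(s + 1)*(s + 3)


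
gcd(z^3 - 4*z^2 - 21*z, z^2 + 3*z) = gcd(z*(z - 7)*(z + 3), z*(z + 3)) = z^2 + 3*z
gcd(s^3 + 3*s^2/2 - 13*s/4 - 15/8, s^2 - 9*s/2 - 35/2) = s + 5/2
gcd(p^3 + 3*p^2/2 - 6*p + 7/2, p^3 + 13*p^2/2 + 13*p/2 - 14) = p^2 + 5*p/2 - 7/2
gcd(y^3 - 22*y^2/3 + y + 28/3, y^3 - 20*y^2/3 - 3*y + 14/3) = y^2 - 6*y - 7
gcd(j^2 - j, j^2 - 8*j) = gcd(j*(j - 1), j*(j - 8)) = j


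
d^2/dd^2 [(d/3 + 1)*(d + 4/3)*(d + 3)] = 2*d + 44/9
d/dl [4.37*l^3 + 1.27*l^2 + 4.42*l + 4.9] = 13.11*l^2 + 2.54*l + 4.42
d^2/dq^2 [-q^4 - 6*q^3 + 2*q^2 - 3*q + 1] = -12*q^2 - 36*q + 4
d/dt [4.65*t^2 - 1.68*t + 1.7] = 9.3*t - 1.68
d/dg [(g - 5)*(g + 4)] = 2*g - 1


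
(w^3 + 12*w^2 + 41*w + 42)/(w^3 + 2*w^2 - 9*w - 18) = (w + 7)/(w - 3)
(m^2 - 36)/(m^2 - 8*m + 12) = (m + 6)/(m - 2)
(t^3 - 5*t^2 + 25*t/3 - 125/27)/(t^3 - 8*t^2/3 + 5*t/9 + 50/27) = (3*t - 5)/(3*t + 2)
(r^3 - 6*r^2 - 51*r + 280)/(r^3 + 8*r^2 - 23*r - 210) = (r - 8)/(r + 6)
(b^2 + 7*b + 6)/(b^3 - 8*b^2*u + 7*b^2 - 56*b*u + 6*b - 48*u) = 1/(b - 8*u)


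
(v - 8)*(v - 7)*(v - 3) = v^3 - 18*v^2 + 101*v - 168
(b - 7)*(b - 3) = b^2 - 10*b + 21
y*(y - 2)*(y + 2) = y^3 - 4*y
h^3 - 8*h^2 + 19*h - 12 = (h - 4)*(h - 3)*(h - 1)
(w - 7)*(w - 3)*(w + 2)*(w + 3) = w^4 - 5*w^3 - 23*w^2 + 45*w + 126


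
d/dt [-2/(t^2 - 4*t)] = 4*(t - 2)/(t^2*(t - 4)^2)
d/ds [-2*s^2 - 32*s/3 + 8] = -4*s - 32/3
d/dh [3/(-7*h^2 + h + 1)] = 3*(14*h - 1)/(-7*h^2 + h + 1)^2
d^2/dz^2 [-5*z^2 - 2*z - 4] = -10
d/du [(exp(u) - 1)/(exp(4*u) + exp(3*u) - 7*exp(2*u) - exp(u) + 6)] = (-3*exp(2*u) - 4*exp(u) + 5)*exp(u)/(exp(6*u) + 4*exp(5*u) - 6*exp(4*u) - 32*exp(3*u) + exp(2*u) + 60*exp(u) + 36)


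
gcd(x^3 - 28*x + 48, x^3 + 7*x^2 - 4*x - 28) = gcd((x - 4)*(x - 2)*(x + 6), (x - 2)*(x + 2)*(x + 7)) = x - 2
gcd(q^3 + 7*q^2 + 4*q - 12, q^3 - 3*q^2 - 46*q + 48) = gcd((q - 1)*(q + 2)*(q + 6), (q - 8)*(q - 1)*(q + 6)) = q^2 + 5*q - 6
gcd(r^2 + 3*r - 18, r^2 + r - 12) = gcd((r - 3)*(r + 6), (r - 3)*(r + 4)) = r - 3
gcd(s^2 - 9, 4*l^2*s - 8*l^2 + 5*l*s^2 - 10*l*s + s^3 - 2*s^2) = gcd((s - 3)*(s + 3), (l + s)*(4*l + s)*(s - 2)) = 1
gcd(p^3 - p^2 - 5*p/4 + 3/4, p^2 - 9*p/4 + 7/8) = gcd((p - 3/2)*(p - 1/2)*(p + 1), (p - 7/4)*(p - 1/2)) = p - 1/2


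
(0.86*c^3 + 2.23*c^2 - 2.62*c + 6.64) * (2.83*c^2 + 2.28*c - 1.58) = 2.4338*c^5 + 8.2717*c^4 - 3.689*c^3 + 9.2942*c^2 + 19.2788*c - 10.4912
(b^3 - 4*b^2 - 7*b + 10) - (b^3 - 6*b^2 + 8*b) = 2*b^2 - 15*b + 10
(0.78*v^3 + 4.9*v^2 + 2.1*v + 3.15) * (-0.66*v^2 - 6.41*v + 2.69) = -0.5148*v^5 - 8.2338*v^4 - 30.6968*v^3 - 2.359*v^2 - 14.5425*v + 8.4735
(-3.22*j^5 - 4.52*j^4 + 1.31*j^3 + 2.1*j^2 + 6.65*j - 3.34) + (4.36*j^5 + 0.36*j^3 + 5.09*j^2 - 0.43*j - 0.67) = 1.14*j^5 - 4.52*j^4 + 1.67*j^3 + 7.19*j^2 + 6.22*j - 4.01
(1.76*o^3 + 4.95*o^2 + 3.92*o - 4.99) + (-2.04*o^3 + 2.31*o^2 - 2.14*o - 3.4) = -0.28*o^3 + 7.26*o^2 + 1.78*o - 8.39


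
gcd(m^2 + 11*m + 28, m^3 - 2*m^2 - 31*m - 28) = m + 4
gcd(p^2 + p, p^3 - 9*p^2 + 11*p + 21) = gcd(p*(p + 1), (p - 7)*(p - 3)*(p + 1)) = p + 1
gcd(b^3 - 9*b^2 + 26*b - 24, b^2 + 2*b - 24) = b - 4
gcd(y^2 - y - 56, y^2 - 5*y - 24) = y - 8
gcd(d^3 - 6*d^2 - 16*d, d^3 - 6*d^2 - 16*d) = d^3 - 6*d^2 - 16*d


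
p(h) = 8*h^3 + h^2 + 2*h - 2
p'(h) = 24*h^2 + 2*h + 2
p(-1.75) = -45.31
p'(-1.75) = 72.00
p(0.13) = -1.71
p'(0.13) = 2.67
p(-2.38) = -108.95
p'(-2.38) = 133.19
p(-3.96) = -491.03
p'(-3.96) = 370.44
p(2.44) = 125.05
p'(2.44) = 149.77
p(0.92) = 6.92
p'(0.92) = 24.15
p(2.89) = 205.23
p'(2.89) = 208.23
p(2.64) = 157.45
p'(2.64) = 174.55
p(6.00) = 1774.00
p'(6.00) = 878.00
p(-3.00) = -215.00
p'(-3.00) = 212.00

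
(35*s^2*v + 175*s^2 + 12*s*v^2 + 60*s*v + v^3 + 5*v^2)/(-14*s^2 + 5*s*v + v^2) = (-5*s*v - 25*s - v^2 - 5*v)/(2*s - v)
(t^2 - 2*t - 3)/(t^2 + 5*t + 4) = (t - 3)/(t + 4)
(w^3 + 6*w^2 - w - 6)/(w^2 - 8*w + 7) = (w^2 + 7*w + 6)/(w - 7)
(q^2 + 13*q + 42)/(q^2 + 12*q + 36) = (q + 7)/(q + 6)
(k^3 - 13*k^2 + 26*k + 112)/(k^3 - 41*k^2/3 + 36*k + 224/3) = 3*(k + 2)/(3*k + 4)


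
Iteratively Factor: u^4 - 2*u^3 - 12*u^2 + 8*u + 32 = (u + 2)*(u^3 - 4*u^2 - 4*u + 16) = (u + 2)^2*(u^2 - 6*u + 8) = (u - 4)*(u + 2)^2*(u - 2)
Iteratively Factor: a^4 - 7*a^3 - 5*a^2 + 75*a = (a)*(a^3 - 7*a^2 - 5*a + 75) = a*(a - 5)*(a^2 - 2*a - 15) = a*(a - 5)^2*(a + 3)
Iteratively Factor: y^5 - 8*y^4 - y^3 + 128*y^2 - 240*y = (y - 5)*(y^4 - 3*y^3 - 16*y^2 + 48*y) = (y - 5)*(y - 3)*(y^3 - 16*y) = (y - 5)*(y - 3)*(y + 4)*(y^2 - 4*y) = y*(y - 5)*(y - 3)*(y + 4)*(y - 4)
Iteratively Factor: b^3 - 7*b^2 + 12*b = (b - 4)*(b^2 - 3*b) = b*(b - 4)*(b - 3)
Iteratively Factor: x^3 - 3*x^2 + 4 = (x + 1)*(x^2 - 4*x + 4) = (x - 2)*(x + 1)*(x - 2)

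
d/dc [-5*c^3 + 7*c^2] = c*(14 - 15*c)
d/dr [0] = 0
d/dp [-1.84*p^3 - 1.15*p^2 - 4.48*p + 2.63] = -5.52*p^2 - 2.3*p - 4.48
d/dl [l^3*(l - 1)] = l^2*(4*l - 3)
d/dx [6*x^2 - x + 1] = 12*x - 1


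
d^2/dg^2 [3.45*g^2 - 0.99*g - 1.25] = 6.90000000000000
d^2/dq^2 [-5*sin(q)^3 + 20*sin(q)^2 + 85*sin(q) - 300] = 45*sin(q)^3 - 80*sin(q)^2 - 115*sin(q) + 40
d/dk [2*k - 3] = 2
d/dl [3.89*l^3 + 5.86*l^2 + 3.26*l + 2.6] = 11.67*l^2 + 11.72*l + 3.26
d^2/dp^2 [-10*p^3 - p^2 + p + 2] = -60*p - 2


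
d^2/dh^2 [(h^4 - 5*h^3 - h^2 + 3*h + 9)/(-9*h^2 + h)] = 2*(-81*h^6 + 27*h^5 - 3*h^4 - 229*h^3 - 2187*h^2 + 243*h - 9)/(h^3*(729*h^3 - 243*h^2 + 27*h - 1))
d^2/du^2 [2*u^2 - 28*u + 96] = 4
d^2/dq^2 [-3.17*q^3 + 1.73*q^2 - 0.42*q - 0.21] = 3.46 - 19.02*q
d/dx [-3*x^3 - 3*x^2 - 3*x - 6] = -9*x^2 - 6*x - 3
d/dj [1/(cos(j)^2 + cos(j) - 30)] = (2*cos(j) + 1)*sin(j)/(cos(j)^2 + cos(j) - 30)^2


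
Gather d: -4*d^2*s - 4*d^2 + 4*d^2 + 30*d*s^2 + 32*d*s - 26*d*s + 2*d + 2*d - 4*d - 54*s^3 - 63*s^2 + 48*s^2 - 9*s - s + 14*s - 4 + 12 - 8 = -4*d^2*s + d*(30*s^2 + 6*s) - 54*s^3 - 15*s^2 + 4*s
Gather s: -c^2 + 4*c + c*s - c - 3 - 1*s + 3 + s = -c^2 + c*s + 3*c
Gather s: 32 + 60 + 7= 99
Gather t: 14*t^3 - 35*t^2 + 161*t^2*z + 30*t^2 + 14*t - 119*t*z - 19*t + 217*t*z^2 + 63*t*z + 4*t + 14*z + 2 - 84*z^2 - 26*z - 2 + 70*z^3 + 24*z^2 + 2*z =14*t^3 + t^2*(161*z - 5) + t*(217*z^2 - 56*z - 1) + 70*z^3 - 60*z^2 - 10*z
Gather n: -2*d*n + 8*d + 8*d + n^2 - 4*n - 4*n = 16*d + n^2 + n*(-2*d - 8)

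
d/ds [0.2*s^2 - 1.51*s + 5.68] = 0.4*s - 1.51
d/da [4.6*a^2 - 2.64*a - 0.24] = 9.2*a - 2.64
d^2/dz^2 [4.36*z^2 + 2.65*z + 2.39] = 8.72000000000000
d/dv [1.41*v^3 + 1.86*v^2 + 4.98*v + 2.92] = 4.23*v^2 + 3.72*v + 4.98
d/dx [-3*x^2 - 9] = -6*x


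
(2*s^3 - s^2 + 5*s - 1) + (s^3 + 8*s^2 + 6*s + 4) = 3*s^3 + 7*s^2 + 11*s + 3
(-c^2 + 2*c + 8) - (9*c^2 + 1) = -10*c^2 + 2*c + 7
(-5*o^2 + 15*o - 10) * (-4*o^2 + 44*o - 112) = 20*o^4 - 280*o^3 + 1260*o^2 - 2120*o + 1120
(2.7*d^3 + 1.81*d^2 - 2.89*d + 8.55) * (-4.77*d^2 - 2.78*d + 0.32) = -12.879*d^5 - 16.1397*d^4 + 9.6175*d^3 - 32.1701*d^2 - 24.6938*d + 2.736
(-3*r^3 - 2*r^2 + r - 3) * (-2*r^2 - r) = 6*r^5 + 7*r^4 + 5*r^2 + 3*r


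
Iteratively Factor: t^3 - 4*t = (t)*(t^2 - 4) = t*(t - 2)*(t + 2)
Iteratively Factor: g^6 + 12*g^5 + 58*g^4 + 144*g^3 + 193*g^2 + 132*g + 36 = (g + 3)*(g^5 + 9*g^4 + 31*g^3 + 51*g^2 + 40*g + 12) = (g + 3)^2*(g^4 + 6*g^3 + 13*g^2 + 12*g + 4) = (g + 1)*(g + 3)^2*(g^3 + 5*g^2 + 8*g + 4) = (g + 1)*(g + 2)*(g + 3)^2*(g^2 + 3*g + 2) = (g + 1)*(g + 2)^2*(g + 3)^2*(g + 1)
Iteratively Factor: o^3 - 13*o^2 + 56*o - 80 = (o - 5)*(o^2 - 8*o + 16) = (o - 5)*(o - 4)*(o - 4)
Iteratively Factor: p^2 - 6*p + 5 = (p - 1)*(p - 5)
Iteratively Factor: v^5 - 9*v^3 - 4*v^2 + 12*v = (v - 1)*(v^4 + v^3 - 8*v^2 - 12*v) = (v - 1)*(v + 2)*(v^3 - v^2 - 6*v) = v*(v - 1)*(v + 2)*(v^2 - v - 6) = v*(v - 1)*(v + 2)^2*(v - 3)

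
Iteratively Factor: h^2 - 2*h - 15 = (h - 5)*(h + 3)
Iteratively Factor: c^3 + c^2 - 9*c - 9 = (c + 1)*(c^2 - 9) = (c - 3)*(c + 1)*(c + 3)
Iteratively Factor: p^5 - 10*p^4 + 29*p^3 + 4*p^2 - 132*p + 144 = (p - 4)*(p^4 - 6*p^3 + 5*p^2 + 24*p - 36) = (p - 4)*(p - 2)*(p^3 - 4*p^2 - 3*p + 18) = (p - 4)*(p - 3)*(p - 2)*(p^2 - p - 6) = (p - 4)*(p - 3)*(p - 2)*(p + 2)*(p - 3)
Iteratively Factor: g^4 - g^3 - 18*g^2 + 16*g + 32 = (g + 4)*(g^3 - 5*g^2 + 2*g + 8) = (g - 4)*(g + 4)*(g^2 - g - 2) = (g - 4)*(g - 2)*(g + 4)*(g + 1)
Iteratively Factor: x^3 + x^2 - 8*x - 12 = (x - 3)*(x^2 + 4*x + 4) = (x - 3)*(x + 2)*(x + 2)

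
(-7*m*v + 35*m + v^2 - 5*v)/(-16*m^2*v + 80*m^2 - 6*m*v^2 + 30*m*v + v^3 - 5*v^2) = (-7*m + v)/(-16*m^2 - 6*m*v + v^2)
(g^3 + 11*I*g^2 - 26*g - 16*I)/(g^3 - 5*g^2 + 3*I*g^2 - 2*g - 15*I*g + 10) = (g + 8*I)/(g - 5)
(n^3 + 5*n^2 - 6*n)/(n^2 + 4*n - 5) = n*(n + 6)/(n + 5)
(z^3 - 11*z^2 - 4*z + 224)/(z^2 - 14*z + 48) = (z^2 - 3*z - 28)/(z - 6)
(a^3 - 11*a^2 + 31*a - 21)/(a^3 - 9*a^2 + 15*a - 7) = (a - 3)/(a - 1)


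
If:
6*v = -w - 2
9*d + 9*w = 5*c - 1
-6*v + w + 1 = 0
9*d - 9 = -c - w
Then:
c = -1/3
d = 65/54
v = -1/12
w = -3/2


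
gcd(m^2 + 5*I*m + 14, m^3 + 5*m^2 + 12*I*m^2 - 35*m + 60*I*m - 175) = m + 7*I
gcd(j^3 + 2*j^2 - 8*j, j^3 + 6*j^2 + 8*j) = j^2 + 4*j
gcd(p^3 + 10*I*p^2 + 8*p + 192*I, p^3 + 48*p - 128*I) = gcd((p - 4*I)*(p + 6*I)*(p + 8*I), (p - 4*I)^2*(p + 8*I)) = p^2 + 4*I*p + 32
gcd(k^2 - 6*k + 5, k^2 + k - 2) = k - 1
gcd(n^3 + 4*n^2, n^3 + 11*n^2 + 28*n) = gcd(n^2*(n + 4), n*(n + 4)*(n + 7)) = n^2 + 4*n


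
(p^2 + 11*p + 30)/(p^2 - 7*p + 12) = (p^2 + 11*p + 30)/(p^2 - 7*p + 12)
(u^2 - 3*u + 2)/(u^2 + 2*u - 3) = (u - 2)/(u + 3)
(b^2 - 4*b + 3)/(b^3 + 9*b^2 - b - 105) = (b - 1)/(b^2 + 12*b + 35)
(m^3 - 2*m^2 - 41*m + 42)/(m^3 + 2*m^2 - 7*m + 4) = (m^2 - m - 42)/(m^2 + 3*m - 4)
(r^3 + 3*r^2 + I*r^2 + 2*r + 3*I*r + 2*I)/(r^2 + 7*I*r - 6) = (r^2 + 3*r + 2)/(r + 6*I)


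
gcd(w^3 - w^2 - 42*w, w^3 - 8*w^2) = w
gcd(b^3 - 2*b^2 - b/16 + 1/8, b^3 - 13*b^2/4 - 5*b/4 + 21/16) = 1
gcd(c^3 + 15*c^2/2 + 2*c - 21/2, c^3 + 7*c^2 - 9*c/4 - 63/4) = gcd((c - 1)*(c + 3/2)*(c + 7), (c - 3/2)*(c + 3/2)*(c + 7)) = c^2 + 17*c/2 + 21/2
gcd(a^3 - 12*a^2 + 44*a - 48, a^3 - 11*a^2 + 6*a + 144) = a - 6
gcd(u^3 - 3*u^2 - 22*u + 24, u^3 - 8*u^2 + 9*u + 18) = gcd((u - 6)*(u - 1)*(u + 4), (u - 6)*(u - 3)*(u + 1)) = u - 6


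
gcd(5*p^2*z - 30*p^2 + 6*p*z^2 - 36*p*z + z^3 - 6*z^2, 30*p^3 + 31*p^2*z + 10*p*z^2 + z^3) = 5*p + z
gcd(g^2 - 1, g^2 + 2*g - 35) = 1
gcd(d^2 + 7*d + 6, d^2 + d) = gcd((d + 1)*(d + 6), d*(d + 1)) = d + 1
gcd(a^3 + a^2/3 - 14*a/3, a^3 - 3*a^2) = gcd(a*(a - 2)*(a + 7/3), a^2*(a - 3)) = a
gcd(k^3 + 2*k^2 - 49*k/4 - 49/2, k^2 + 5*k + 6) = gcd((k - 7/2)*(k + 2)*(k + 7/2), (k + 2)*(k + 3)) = k + 2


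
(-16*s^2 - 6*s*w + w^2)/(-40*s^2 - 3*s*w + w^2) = (2*s + w)/(5*s + w)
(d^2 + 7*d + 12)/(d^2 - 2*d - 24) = (d + 3)/(d - 6)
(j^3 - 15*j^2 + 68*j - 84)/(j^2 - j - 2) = (j^2 - 13*j + 42)/(j + 1)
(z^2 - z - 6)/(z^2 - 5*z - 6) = (-z^2 + z + 6)/(-z^2 + 5*z + 6)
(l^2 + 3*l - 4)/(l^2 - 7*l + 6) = (l + 4)/(l - 6)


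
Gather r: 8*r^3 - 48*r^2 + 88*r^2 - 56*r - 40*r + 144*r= 8*r^3 + 40*r^2 + 48*r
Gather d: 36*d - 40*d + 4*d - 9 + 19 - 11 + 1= 0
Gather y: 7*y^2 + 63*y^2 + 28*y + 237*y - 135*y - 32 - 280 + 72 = 70*y^2 + 130*y - 240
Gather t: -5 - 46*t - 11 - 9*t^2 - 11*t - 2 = -9*t^2 - 57*t - 18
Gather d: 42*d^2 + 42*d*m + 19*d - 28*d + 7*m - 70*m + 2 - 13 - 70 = 42*d^2 + d*(42*m - 9) - 63*m - 81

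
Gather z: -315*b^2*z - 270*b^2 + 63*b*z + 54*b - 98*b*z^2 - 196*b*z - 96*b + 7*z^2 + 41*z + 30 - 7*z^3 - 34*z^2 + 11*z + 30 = -270*b^2 - 42*b - 7*z^3 + z^2*(-98*b - 27) + z*(-315*b^2 - 133*b + 52) + 60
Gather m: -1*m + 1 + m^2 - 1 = m^2 - m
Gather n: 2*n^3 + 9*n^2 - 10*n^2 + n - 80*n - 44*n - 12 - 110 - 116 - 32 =2*n^3 - n^2 - 123*n - 270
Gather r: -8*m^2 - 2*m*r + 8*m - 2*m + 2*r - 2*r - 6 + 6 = -8*m^2 - 2*m*r + 6*m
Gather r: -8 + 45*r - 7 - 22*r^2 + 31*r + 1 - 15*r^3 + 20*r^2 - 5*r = -15*r^3 - 2*r^2 + 71*r - 14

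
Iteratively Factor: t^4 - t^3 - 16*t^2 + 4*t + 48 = (t + 2)*(t^3 - 3*t^2 - 10*t + 24) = (t + 2)*(t + 3)*(t^2 - 6*t + 8) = (t - 2)*(t + 2)*(t + 3)*(t - 4)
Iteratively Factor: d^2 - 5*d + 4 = (d - 1)*(d - 4)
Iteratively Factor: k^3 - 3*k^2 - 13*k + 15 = (k - 1)*(k^2 - 2*k - 15) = (k - 5)*(k - 1)*(k + 3)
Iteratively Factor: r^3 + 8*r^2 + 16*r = (r)*(r^2 + 8*r + 16) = r*(r + 4)*(r + 4)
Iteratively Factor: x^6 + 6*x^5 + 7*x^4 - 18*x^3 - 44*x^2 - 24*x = (x)*(x^5 + 6*x^4 + 7*x^3 - 18*x^2 - 44*x - 24) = x*(x + 1)*(x^4 + 5*x^3 + 2*x^2 - 20*x - 24) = x*(x - 2)*(x + 1)*(x^3 + 7*x^2 + 16*x + 12) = x*(x - 2)*(x + 1)*(x + 2)*(x^2 + 5*x + 6) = x*(x - 2)*(x + 1)*(x + 2)*(x + 3)*(x + 2)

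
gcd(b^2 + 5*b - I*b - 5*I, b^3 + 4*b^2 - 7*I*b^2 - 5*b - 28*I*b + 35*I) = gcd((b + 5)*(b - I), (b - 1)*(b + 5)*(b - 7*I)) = b + 5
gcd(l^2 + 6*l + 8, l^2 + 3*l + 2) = l + 2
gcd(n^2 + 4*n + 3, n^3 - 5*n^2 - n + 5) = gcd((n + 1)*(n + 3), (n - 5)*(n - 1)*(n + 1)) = n + 1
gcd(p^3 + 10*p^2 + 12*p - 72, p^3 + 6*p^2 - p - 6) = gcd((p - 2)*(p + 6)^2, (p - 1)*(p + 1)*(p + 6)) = p + 6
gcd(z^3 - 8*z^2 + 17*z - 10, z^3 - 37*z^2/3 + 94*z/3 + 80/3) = z - 5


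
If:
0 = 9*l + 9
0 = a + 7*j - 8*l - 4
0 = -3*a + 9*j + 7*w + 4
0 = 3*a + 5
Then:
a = -5/3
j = -1/3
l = -1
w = -6/7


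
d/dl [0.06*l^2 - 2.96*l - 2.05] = 0.12*l - 2.96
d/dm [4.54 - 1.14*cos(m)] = 1.14*sin(m)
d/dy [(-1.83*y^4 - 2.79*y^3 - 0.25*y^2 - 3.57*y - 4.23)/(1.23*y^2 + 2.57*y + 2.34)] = (-4.5018*y^5 - 17.541*y^4 - 31.4694*y^3 - 15.8372*y^2 + 9.2358*y + 2.5173)/(1.5129*y^4 + 6.3222*y^3 + 12.3613*y^2 + 12.0276*y + 5.4756)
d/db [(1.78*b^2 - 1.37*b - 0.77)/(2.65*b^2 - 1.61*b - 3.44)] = (0.764699999999999*b^2 - 8.1654*b + 3.4731)/(7.0225*b^4 - 8.533*b^3 - 15.6399*b^2 + 11.0768*b + 11.8336)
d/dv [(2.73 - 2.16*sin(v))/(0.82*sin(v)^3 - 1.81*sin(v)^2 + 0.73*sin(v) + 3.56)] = (3.5424*sin(v)^3 - 10.6254*sin(v)^2 + 9.8826*sin(v) - 9.6825)*cos(v)/(0.6724*sin(v)^6 - 2.9684*sin(v)^5 + 4.4733*sin(v)^4 + 3.1958*sin(v)^3 - 12.3543*sin(v)^2 + 5.1976*sin(v) + 12.6736)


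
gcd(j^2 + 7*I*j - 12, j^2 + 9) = j + 3*I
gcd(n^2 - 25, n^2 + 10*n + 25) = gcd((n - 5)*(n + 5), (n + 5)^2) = n + 5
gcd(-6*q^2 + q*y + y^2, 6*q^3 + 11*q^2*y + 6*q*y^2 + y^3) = 3*q + y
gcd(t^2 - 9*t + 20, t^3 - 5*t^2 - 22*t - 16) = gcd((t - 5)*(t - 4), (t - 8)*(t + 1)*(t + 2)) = 1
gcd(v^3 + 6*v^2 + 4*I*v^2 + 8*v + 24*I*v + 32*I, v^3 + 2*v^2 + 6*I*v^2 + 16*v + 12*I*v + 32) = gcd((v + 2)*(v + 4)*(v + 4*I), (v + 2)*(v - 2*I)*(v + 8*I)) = v + 2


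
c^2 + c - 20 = (c - 4)*(c + 5)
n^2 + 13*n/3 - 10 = (n - 5/3)*(n + 6)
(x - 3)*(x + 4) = x^2 + x - 12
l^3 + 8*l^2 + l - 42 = (l - 2)*(l + 3)*(l + 7)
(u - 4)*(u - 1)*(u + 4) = u^3 - u^2 - 16*u + 16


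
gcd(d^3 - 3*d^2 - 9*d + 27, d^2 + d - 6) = d + 3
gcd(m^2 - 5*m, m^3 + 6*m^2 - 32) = 1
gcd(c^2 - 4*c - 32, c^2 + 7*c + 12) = c + 4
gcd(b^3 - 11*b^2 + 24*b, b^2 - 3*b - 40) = b - 8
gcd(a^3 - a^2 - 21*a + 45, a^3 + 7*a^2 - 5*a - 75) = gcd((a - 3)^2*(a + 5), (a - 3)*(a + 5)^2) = a^2 + 2*a - 15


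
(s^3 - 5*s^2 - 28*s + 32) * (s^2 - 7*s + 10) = s^5 - 12*s^4 + 17*s^3 + 178*s^2 - 504*s + 320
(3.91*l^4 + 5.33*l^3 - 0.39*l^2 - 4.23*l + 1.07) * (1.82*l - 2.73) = 7.1162*l^5 - 0.973700000000001*l^4 - 15.2607*l^3 - 6.6339*l^2 + 13.4953*l - 2.9211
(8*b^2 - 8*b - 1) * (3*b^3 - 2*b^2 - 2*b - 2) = 24*b^5 - 40*b^4 - 3*b^3 + 2*b^2 + 18*b + 2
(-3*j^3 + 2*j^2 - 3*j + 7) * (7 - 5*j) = 15*j^4 - 31*j^3 + 29*j^2 - 56*j + 49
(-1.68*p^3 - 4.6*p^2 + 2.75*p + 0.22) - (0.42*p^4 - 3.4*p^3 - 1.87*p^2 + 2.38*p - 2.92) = -0.42*p^4 + 1.72*p^3 - 2.73*p^2 + 0.37*p + 3.14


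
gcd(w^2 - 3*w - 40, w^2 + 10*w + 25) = w + 5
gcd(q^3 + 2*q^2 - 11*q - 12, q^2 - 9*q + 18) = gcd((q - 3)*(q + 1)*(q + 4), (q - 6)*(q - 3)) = q - 3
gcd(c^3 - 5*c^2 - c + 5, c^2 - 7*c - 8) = c + 1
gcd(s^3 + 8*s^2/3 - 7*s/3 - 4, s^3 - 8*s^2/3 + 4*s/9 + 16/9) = s - 4/3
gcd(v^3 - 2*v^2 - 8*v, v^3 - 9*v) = v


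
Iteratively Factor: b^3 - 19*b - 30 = (b + 2)*(b^2 - 2*b - 15) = (b + 2)*(b + 3)*(b - 5)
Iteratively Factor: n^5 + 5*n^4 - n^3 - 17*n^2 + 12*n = (n + 4)*(n^4 + n^3 - 5*n^2 + 3*n) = (n - 1)*(n + 4)*(n^3 + 2*n^2 - 3*n) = (n - 1)^2*(n + 4)*(n^2 + 3*n) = (n - 1)^2*(n + 3)*(n + 4)*(n)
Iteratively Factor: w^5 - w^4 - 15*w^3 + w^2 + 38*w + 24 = (w + 1)*(w^4 - 2*w^3 - 13*w^2 + 14*w + 24) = (w + 1)*(w + 3)*(w^3 - 5*w^2 + 2*w + 8) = (w + 1)^2*(w + 3)*(w^2 - 6*w + 8) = (w - 4)*(w + 1)^2*(w + 3)*(w - 2)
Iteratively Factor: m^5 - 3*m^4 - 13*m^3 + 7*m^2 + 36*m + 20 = (m + 2)*(m^4 - 5*m^3 - 3*m^2 + 13*m + 10) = (m + 1)*(m + 2)*(m^3 - 6*m^2 + 3*m + 10) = (m - 5)*(m + 1)*(m + 2)*(m^2 - m - 2) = (m - 5)*(m - 2)*(m + 1)*(m + 2)*(m + 1)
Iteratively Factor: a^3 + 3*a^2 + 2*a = (a + 2)*(a^2 + a) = (a + 1)*(a + 2)*(a)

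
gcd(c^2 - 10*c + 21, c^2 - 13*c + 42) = c - 7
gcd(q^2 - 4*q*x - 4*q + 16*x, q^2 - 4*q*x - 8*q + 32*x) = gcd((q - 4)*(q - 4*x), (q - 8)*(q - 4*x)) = -q + 4*x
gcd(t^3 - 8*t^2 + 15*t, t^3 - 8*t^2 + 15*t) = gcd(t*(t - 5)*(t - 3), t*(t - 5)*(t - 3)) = t^3 - 8*t^2 + 15*t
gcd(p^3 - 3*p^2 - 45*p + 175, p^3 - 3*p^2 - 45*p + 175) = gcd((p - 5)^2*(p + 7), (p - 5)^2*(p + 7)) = p^3 - 3*p^2 - 45*p + 175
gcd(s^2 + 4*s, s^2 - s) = s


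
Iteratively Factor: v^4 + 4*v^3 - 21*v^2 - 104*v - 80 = (v - 5)*(v^3 + 9*v^2 + 24*v + 16) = (v - 5)*(v + 1)*(v^2 + 8*v + 16) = (v - 5)*(v + 1)*(v + 4)*(v + 4)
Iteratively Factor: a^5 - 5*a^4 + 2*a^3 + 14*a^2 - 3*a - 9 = (a - 1)*(a^4 - 4*a^3 - 2*a^2 + 12*a + 9) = (a - 1)*(a + 1)*(a^3 - 5*a^2 + 3*a + 9) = (a - 1)*(a + 1)^2*(a^2 - 6*a + 9) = (a - 3)*(a - 1)*(a + 1)^2*(a - 3)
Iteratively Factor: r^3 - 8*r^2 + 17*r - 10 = (r - 2)*(r^2 - 6*r + 5) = (r - 2)*(r - 1)*(r - 5)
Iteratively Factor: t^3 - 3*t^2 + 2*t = (t - 2)*(t^2 - t) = t*(t - 2)*(t - 1)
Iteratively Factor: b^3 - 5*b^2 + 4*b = (b - 1)*(b^2 - 4*b) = b*(b - 1)*(b - 4)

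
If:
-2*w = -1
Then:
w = 1/2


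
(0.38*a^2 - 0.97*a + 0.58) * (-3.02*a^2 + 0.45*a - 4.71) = -1.1476*a^4 + 3.1004*a^3 - 3.9779*a^2 + 4.8297*a - 2.7318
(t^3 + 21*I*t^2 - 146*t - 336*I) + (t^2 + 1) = t^3 + t^2 + 21*I*t^2 - 146*t + 1 - 336*I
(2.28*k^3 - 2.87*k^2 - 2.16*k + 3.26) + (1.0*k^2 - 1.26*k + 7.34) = 2.28*k^3 - 1.87*k^2 - 3.42*k + 10.6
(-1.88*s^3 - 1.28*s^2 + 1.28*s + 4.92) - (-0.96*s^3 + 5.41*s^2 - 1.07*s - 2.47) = -0.92*s^3 - 6.69*s^2 + 2.35*s + 7.39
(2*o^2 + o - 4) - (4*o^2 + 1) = -2*o^2 + o - 5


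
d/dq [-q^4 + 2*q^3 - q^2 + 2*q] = -4*q^3 + 6*q^2 - 2*q + 2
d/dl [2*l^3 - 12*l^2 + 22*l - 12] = 6*l^2 - 24*l + 22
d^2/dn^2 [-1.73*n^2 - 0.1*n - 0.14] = -3.46000000000000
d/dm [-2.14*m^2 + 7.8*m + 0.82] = 7.8 - 4.28*m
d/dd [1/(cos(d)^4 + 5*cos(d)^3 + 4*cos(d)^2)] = (4*cos(d)^2 + 15*cos(d) + 8)*sin(d)/((cos(d)^2 + 5*cos(d) + 4)^2*cos(d)^3)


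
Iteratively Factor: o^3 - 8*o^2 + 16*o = (o - 4)*(o^2 - 4*o) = (o - 4)^2*(o)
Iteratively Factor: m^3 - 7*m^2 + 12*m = (m - 3)*(m^2 - 4*m) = m*(m - 3)*(m - 4)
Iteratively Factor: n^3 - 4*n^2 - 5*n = (n - 5)*(n^2 + n) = n*(n - 5)*(n + 1)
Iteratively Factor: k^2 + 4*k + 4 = (k + 2)*(k + 2)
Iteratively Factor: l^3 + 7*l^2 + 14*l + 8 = (l + 4)*(l^2 + 3*l + 2) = (l + 1)*(l + 4)*(l + 2)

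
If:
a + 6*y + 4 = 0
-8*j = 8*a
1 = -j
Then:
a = 1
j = -1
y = -5/6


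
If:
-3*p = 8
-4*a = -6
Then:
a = 3/2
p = -8/3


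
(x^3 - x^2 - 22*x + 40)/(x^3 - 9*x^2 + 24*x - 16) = (x^2 + 3*x - 10)/(x^2 - 5*x + 4)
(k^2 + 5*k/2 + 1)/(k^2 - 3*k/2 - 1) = (k + 2)/(k - 2)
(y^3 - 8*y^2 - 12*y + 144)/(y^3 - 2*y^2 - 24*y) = (y - 6)/y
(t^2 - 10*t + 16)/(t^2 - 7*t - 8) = (t - 2)/(t + 1)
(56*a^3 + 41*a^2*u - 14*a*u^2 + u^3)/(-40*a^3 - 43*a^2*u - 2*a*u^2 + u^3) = (-7*a + u)/(5*a + u)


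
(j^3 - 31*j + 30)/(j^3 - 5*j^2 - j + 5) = (j + 6)/(j + 1)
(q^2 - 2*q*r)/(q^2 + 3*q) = (q - 2*r)/(q + 3)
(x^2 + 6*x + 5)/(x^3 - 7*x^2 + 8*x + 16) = (x + 5)/(x^2 - 8*x + 16)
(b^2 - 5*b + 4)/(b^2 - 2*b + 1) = (b - 4)/(b - 1)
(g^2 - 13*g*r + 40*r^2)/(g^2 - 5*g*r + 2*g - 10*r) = (g - 8*r)/(g + 2)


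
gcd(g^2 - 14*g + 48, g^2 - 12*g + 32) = g - 8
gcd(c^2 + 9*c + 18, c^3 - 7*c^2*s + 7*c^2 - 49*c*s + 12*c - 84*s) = c + 3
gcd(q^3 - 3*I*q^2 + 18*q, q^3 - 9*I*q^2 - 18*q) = q^2 - 6*I*q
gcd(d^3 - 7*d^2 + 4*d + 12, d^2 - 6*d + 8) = d - 2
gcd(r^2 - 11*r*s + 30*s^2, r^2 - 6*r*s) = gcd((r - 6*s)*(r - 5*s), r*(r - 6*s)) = r - 6*s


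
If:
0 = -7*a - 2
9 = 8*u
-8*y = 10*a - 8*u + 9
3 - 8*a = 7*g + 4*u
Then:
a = -2/7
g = 11/98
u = 9/8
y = 5/14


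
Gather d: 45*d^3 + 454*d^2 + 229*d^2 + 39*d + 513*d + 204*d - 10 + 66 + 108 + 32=45*d^3 + 683*d^2 + 756*d + 196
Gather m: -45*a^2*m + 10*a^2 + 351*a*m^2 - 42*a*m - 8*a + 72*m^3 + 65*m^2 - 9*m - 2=10*a^2 - 8*a + 72*m^3 + m^2*(351*a + 65) + m*(-45*a^2 - 42*a - 9) - 2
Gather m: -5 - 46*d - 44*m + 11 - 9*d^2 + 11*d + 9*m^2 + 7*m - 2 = -9*d^2 - 35*d + 9*m^2 - 37*m + 4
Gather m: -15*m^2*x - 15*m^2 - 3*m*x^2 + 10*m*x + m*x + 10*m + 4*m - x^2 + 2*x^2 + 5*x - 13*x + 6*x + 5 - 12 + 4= m^2*(-15*x - 15) + m*(-3*x^2 + 11*x + 14) + x^2 - 2*x - 3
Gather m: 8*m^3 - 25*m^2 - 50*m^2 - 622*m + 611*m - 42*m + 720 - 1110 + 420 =8*m^3 - 75*m^2 - 53*m + 30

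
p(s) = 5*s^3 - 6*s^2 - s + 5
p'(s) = 15*s^2 - 12*s - 1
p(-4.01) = -409.88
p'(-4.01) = 288.32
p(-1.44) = -20.93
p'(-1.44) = 47.38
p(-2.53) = -111.85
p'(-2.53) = 125.37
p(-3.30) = -236.72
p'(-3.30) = 201.95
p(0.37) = 4.06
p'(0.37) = -3.39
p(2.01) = 19.35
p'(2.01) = 35.48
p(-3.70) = -326.70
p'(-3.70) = 248.75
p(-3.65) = -314.42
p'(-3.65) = 242.64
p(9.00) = 3155.00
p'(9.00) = 1106.00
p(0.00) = 5.00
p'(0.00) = -1.00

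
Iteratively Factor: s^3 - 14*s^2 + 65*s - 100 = (s - 4)*(s^2 - 10*s + 25) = (s - 5)*(s - 4)*(s - 5)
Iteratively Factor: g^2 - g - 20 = (g - 5)*(g + 4)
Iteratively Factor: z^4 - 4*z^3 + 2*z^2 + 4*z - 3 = (z - 1)*(z^3 - 3*z^2 - z + 3) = (z - 1)^2*(z^2 - 2*z - 3) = (z - 3)*(z - 1)^2*(z + 1)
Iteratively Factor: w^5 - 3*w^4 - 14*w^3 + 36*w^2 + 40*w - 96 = (w - 4)*(w^4 + w^3 - 10*w^2 - 4*w + 24) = (w - 4)*(w - 2)*(w^3 + 3*w^2 - 4*w - 12) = (w - 4)*(w - 2)*(w + 3)*(w^2 - 4) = (w - 4)*(w - 2)^2*(w + 3)*(w + 2)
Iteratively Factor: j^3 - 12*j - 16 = (j + 2)*(j^2 - 2*j - 8) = (j - 4)*(j + 2)*(j + 2)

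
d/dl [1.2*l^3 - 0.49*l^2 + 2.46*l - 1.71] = 3.6*l^2 - 0.98*l + 2.46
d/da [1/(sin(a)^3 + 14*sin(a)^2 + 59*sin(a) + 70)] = (-28*sin(a) + 3*cos(a)^2 - 62)*cos(a)/(sin(a)^3 + 14*sin(a)^2 + 59*sin(a) + 70)^2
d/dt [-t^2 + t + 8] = 1 - 2*t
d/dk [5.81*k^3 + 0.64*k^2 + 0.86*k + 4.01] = 17.43*k^2 + 1.28*k + 0.86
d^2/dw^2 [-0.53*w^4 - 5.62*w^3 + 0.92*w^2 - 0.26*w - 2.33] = -6.36*w^2 - 33.72*w + 1.84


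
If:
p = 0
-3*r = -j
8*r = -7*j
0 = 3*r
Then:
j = 0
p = 0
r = 0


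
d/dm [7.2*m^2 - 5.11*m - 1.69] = 14.4*m - 5.11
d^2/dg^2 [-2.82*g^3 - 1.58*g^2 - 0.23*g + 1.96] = -16.92*g - 3.16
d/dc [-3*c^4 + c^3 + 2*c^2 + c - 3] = -12*c^3 + 3*c^2 + 4*c + 1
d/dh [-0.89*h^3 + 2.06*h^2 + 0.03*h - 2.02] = -2.67*h^2 + 4.12*h + 0.03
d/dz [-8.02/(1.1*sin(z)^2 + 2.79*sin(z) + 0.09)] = (17.644*sin(z) + 22.3758)*cos(z)/(1.1*sin(z)^2 + 2.79*sin(z) + 0.09)^2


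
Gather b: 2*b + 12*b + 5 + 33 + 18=14*b + 56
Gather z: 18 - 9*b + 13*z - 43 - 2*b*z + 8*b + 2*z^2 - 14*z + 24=-b + 2*z^2 + z*(-2*b - 1) - 1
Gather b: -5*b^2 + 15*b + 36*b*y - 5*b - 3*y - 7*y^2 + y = -5*b^2 + b*(36*y + 10) - 7*y^2 - 2*y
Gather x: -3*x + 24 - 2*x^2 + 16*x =-2*x^2 + 13*x + 24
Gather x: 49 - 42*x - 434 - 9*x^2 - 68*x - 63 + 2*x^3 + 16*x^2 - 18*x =2*x^3 + 7*x^2 - 128*x - 448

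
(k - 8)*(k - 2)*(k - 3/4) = k^3 - 43*k^2/4 + 47*k/2 - 12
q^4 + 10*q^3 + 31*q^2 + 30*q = q*(q + 2)*(q + 3)*(q + 5)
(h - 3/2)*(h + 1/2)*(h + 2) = h^3 + h^2 - 11*h/4 - 3/2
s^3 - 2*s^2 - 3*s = s*(s - 3)*(s + 1)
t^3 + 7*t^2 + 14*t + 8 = (t + 1)*(t + 2)*(t + 4)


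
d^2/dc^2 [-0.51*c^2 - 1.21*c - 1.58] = -1.02000000000000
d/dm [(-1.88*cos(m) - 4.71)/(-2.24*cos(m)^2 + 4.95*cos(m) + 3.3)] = (4.2112*cos(m)^2 + 21.1008*cos(m) - 17.1105)*sin(m)/(5.0176*cos(m)^4 - 22.176*cos(m)^3 + 9.7185*cos(m)^2 + 32.67*cos(m) + 10.89)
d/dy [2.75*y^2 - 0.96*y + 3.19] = 5.5*y - 0.96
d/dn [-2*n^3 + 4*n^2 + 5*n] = -6*n^2 + 8*n + 5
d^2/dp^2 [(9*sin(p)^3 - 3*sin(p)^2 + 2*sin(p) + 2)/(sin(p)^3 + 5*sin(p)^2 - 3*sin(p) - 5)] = 2*(24*sin(p)^8 - 178*sin(p)^7 - 45*sin(p)^6 + 178*sin(p)^5 - 468*sin(p)^4 - 803*sin(p)^3 + 428*sin(p)^2 + 755*sin(p) - 37)/(sin(p)^3 + 5*sin(p)^2 - 3*sin(p) - 5)^3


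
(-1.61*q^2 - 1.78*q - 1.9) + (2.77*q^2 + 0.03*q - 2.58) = 1.16*q^2 - 1.75*q - 4.48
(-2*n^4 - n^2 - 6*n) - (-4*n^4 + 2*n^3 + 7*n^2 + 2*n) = 2*n^4 - 2*n^3 - 8*n^2 - 8*n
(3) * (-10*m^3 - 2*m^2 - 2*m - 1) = -30*m^3 - 6*m^2 - 6*m - 3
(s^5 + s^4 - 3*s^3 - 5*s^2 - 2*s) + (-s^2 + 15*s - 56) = s^5 + s^4 - 3*s^3 - 6*s^2 + 13*s - 56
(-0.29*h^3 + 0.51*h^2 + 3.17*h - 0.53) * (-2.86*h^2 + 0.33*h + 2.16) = 0.8294*h^5 - 1.5543*h^4 - 9.5243*h^3 + 3.6635*h^2 + 6.6723*h - 1.1448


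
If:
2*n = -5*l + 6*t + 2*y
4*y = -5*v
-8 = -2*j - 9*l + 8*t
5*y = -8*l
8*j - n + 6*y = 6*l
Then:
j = -595*y/464 - 12/29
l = -5*y/8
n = -59*y/116 - 96/29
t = -475*y/464 - 32/29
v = -4*y/5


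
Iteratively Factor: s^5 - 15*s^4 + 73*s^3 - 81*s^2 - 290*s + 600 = (s - 5)*(s^4 - 10*s^3 + 23*s^2 + 34*s - 120) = (s - 5)*(s + 2)*(s^3 - 12*s^2 + 47*s - 60) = (s - 5)^2*(s + 2)*(s^2 - 7*s + 12) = (s - 5)^2*(s - 4)*(s + 2)*(s - 3)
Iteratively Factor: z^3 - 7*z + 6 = (z - 1)*(z^2 + z - 6) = (z - 2)*(z - 1)*(z + 3)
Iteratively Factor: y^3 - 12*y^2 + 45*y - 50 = (y - 5)*(y^2 - 7*y + 10) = (y - 5)^2*(y - 2)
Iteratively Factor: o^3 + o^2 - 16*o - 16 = (o - 4)*(o^2 + 5*o + 4) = (o - 4)*(o + 4)*(o + 1)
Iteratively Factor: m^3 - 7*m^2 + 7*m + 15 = (m + 1)*(m^2 - 8*m + 15) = (m - 5)*(m + 1)*(m - 3)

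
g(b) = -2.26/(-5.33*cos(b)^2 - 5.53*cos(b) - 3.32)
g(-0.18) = 0.16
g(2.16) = 1.19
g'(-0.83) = -0.24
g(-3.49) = 0.80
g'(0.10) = 0.02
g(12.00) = 0.19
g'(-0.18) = -0.03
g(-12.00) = 0.19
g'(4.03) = 0.55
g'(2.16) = -0.21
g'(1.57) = 1.13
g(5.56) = 0.22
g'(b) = -2.26*(-10.66*sin(b)*cos(b) - 5.53*sin(b))/(-5.33*cos(b)^2 - 5.53*cos(b) - 3.32)^2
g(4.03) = 1.16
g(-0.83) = 0.24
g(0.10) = 0.16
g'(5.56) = -0.18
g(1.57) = 0.68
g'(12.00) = -0.13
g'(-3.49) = -0.43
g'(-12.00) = 0.13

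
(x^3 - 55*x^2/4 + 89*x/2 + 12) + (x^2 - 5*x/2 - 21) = x^3 - 51*x^2/4 + 42*x - 9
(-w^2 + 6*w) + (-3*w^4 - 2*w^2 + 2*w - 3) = -3*w^4 - 3*w^2 + 8*w - 3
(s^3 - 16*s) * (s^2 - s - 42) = s^5 - s^4 - 58*s^3 + 16*s^2 + 672*s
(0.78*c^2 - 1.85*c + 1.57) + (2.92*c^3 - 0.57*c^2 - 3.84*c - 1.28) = 2.92*c^3 + 0.21*c^2 - 5.69*c + 0.29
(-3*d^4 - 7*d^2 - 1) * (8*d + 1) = -24*d^5 - 3*d^4 - 56*d^3 - 7*d^2 - 8*d - 1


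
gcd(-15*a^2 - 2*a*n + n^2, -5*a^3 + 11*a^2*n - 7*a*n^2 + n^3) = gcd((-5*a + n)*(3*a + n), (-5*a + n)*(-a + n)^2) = 5*a - n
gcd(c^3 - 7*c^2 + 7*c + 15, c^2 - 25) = c - 5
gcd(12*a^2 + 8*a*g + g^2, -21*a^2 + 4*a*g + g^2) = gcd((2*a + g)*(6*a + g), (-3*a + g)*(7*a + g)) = 1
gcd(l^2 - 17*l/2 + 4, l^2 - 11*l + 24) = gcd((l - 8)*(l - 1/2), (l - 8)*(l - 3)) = l - 8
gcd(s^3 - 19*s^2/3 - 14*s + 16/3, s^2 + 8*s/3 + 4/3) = s + 2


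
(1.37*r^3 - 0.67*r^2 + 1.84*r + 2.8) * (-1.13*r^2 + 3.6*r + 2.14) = -1.5481*r^5 + 5.6891*r^4 - 1.5594*r^3 + 2.0262*r^2 + 14.0176*r + 5.992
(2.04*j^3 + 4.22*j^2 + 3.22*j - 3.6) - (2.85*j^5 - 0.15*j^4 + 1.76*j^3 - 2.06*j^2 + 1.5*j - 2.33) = -2.85*j^5 + 0.15*j^4 + 0.28*j^3 + 6.28*j^2 + 1.72*j - 1.27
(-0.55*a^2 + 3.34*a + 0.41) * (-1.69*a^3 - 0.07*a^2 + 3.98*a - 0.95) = 0.9295*a^5 - 5.6061*a^4 - 3.1157*a^3 + 13.787*a^2 - 1.5412*a - 0.3895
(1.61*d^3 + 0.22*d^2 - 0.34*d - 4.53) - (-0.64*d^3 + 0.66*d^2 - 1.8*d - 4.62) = 2.25*d^3 - 0.44*d^2 + 1.46*d + 0.0899999999999999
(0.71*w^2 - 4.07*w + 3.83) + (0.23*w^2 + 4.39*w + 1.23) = 0.94*w^2 + 0.319999999999999*w + 5.06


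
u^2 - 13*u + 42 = (u - 7)*(u - 6)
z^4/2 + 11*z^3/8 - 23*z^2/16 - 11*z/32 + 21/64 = (z/2 + 1/4)*(z - 3/4)*(z - 1/2)*(z + 7/2)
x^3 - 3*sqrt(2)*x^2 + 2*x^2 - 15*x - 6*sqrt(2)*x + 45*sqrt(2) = (x - 3)*(x + 5)*(x - 3*sqrt(2))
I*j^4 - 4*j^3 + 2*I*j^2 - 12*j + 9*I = (j - I)*(j + 3*I)^2*(I*j + 1)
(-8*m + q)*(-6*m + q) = 48*m^2 - 14*m*q + q^2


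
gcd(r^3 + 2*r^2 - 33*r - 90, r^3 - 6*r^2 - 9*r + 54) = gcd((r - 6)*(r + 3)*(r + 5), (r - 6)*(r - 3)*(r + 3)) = r^2 - 3*r - 18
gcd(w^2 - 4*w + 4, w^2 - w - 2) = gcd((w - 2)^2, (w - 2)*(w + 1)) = w - 2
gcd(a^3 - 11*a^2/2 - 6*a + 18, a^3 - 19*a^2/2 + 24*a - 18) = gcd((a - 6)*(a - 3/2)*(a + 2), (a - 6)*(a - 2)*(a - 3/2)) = a^2 - 15*a/2 + 9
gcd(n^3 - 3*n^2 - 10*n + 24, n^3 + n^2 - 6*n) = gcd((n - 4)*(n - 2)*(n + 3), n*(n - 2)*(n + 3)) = n^2 + n - 6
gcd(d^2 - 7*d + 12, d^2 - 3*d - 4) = d - 4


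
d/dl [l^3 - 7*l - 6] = 3*l^2 - 7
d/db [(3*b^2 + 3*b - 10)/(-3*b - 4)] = 3*(-3*b^2 - 8*b - 14)/(9*b^2 + 24*b + 16)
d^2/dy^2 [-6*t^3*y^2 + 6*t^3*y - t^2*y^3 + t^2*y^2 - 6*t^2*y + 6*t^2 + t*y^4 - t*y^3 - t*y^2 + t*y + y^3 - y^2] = -12*t^3 - 6*t^2*y + 2*t^2 + 12*t*y^2 - 6*t*y - 2*t + 6*y - 2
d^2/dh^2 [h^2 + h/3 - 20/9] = 2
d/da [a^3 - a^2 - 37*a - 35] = 3*a^2 - 2*a - 37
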